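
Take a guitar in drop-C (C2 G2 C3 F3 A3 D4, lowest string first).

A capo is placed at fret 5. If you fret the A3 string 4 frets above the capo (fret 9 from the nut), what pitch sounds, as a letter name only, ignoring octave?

The capo raises the open A3 by 5 semitones to D4; fretting 4 more gives A3 + 5 + 4 = A3 + 9 semitones, landing on F♯.
(Also written G♭.)

F♯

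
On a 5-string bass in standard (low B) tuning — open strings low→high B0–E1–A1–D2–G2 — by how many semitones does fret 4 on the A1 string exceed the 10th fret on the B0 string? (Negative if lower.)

A1 at fret 4 → C#2 (MIDI 37); B0 at fret 10 → A1 (MIDI 33).
37 − 33 = 4, so the two pitches are 4 semitones apart.

4 semitones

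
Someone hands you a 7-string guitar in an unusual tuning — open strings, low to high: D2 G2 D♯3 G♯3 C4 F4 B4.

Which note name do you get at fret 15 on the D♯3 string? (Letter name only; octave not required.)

The open D♯3 string plus 15 semitones: D#–E–F–F#–…–E–F–F#.
(Equivalently spelled G♭.)

F♯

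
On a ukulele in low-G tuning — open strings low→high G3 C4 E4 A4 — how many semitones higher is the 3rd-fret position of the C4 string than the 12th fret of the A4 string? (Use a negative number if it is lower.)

-18 semitones

C4 at fret 3 → D#4 (MIDI 63); A4 at fret 12 → A5 (MIDI 81).
63 − 81 = -18, so the two pitches are 18 semitones apart.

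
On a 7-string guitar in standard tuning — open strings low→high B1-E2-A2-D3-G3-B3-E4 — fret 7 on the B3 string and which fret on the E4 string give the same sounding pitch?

2

Fret 7 on B3 is MIDI 59 + 7 = 66 (F#4). On the E4 string (open MIDI 64), that pitch is 66 − 64 = fret 2.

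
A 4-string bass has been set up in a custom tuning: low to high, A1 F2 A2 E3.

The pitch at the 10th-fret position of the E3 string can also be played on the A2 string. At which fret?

Fret 10 on E3 is MIDI 52 + 10 = 62 (D4). On the A2 string (open MIDI 45), that pitch is 62 − 45 = fret 17.

17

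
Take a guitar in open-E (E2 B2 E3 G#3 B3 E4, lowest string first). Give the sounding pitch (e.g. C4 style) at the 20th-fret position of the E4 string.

Each fret is one semitone, so E4 + 20 = C6.

C6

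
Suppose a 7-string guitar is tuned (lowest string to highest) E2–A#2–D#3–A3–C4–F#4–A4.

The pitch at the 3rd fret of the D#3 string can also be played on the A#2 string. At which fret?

8

D#3 at fret 3 is D#3 + 3 semitones = F#3.
The open A#2 string is 5 semitones below the open D#3, so the same pitch on the A#2 string lies at fret 3 + 5 = 8.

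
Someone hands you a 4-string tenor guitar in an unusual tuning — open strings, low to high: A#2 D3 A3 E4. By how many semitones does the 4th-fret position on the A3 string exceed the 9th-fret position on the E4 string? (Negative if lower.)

A3 at fret 4 → C#4 (MIDI 61); E4 at fret 9 → C#5 (MIDI 73).
61 − 73 = -12, so the two pitches are 12 semitones apart.

-12 semitones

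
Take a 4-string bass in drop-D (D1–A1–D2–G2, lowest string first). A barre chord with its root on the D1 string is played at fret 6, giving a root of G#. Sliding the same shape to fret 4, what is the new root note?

F#

Moving from fret 6 to fret 4 shifts the root by -2 semitones.
G# down 2 semitones is F#.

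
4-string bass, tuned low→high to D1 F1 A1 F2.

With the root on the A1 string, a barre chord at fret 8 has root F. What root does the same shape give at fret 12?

Moving from fret 8 to fret 12 shifts the root by 4 semitones.
F up 4 semitones is A.

A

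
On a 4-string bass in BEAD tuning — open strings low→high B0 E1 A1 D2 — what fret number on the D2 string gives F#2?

F#2 is 4 semitones above the open D2 (D–D#–E–F–F#), so it sits at fret 4.

4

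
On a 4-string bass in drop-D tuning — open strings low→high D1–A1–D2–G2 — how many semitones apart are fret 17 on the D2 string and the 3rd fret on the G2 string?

D2 at fret 17 → G3 (MIDI 55); G2 at fret 3 → A♯2 (MIDI 46).
55 − 46 = 9, so the two pitches are 9 semitones apart, with G3 the higher.

9 semitones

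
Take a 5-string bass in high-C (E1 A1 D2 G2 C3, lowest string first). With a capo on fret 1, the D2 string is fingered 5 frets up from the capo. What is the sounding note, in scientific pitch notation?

G#2

The capo raises the open D2 by 1 semitone to D#2; fretting 5 more gives D2 + 1 + 5 = D2 + 6 semitones = G#2.
(Also written Ab.)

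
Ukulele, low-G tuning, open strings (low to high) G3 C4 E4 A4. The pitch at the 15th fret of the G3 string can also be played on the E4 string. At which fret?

6

Fret 15 on G3 is MIDI 55 + 15 = 70 (A#4). On the E4 string (open MIDI 64), that pitch is 70 − 64 = fret 6.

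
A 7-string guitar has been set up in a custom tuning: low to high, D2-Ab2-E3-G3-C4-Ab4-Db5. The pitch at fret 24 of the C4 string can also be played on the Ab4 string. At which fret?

16

C4 at fret 24 is C4 + 24 semitones = C6.
The open Ab4 string is 8 semitones above the open C4, so the same pitch on the Ab4 string lies at fret 24 − 8 = 16.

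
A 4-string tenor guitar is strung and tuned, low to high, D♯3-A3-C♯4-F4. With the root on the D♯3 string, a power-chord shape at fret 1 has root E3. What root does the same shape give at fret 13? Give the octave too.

E4

Moving from fret 1 to fret 13 shifts the root by 12 semitones.
E3 up 12 semitones is E4.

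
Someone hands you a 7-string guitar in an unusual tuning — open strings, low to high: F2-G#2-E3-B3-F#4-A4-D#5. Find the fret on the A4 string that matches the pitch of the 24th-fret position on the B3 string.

14

Fret 24 on B3 is MIDI 59 + 24 = 83 (B5). On the A4 string (open MIDI 69), that pitch is 83 − 69 = fret 14.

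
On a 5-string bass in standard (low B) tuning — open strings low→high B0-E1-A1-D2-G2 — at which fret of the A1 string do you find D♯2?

D♯2 is 6 semitones above the open A1 (A–A#–B–C–C#–D–D#), so it sits at fret 6.

6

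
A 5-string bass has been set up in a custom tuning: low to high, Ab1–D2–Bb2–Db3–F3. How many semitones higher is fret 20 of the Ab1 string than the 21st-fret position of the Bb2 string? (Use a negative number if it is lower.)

Ab1 at fret 20 → E3 (MIDI 52); Bb2 at fret 21 → G4 (MIDI 67).
52 − 67 = -15, so the two pitches are 15 semitones apart.

-15 semitones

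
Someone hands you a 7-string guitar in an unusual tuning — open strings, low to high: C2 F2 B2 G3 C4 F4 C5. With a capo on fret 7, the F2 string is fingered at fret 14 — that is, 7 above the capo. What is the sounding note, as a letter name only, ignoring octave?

G

The capo raises the open F2 by 7 semitones to C3; fretting 7 more gives F2 + 7 + 7 = F2 + 14 semitones, landing on G.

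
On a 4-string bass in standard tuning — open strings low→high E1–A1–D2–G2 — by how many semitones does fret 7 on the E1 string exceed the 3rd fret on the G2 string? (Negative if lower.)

-11 semitones

E1 at fret 7 → B1 (MIDI 35); G2 at fret 3 → A#2 (MIDI 46).
35 − 46 = -11, so the two pitches are 11 semitones apart.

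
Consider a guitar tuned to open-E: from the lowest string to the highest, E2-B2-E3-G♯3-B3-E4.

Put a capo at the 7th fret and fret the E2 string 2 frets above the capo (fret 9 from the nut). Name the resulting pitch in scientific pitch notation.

C♯3

The capo raises the open E2 by 7 semitones to B2; fretting 2 more gives E2 + 7 + 2 = E2 + 9 semitones = C♯3.
(Also written D♭.)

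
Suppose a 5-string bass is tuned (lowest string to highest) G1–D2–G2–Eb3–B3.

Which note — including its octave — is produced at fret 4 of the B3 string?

Eb4

Each fret is one semitone, so B3 + 4 = Eb4.
(Equivalently spelled D#4.)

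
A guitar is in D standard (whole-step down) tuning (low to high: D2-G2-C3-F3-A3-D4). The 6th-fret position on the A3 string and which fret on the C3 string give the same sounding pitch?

15

A3 at fret 6 is A3 + 6 semitones = D#4.
The open C3 string is 9 semitones below the open A3, so the same pitch on the C3 string lies at fret 6 + 9 = 15.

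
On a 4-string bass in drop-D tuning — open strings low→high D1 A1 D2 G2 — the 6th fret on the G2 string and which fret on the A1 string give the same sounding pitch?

G2 at fret 6 is G2 + 6 semitones = C#3.
The open A1 string is 10 semitones below the open G2, so the same pitch on the A1 string lies at fret 6 + 10 = 16.

16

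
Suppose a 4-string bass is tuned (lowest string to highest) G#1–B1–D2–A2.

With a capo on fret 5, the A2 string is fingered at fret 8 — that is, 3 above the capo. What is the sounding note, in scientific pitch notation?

The capo raises the open A2 by 5 semitones to D3; fretting 3 more gives A2 + 5 + 3 = A2 + 8 semitones = F3.

F3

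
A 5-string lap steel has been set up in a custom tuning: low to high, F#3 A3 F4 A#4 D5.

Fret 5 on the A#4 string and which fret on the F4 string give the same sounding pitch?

10

Fret 5 on A#4 is MIDI 70 + 5 = 75 (D#5). On the F4 string (open MIDI 65), that pitch is 75 − 65 = fret 10.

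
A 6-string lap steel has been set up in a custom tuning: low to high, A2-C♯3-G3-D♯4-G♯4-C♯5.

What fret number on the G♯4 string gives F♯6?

F♯6 is 22 semitones above the open G♯4 (G#–A–A#–B–…–E–F–F#), so it sits at fret 22.

22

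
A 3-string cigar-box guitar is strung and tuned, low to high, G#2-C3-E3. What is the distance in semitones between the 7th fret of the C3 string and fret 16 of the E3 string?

13 semitones

C3 at fret 7 → G3 (MIDI 55); E3 at fret 16 → G#4 (MIDI 68).
55 − 68 = -13, so the two pitches are 13 semitones apart, with G#4 the higher.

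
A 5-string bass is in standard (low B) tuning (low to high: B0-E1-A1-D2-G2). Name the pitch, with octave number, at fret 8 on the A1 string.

F2

A1 is MIDI 33. Adding 8 gives 41, which is F2.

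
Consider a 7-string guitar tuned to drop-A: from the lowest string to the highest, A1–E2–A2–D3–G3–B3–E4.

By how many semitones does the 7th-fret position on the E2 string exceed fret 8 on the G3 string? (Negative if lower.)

E2 at fret 7 → B2 (MIDI 47); G3 at fret 8 → D#4 (MIDI 63).
47 − 63 = -16, so the two pitches are 16 semitones apart.

-16 semitones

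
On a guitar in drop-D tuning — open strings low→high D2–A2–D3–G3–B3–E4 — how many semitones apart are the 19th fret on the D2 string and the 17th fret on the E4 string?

D2 at fret 19 → A3 (MIDI 57); E4 at fret 17 → A5 (MIDI 81).
57 − 81 = -24, so the two pitches are 24 semitones apart, with A5 the higher.

24 semitones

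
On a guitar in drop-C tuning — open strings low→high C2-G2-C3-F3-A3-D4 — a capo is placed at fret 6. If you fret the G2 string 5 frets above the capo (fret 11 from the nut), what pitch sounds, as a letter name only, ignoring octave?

F#

The capo raises the open G2 by 6 semitones to C#3; fretting 5 more gives G2 + 6 + 5 = G2 + 11 semitones, landing on F#.
(Also written Gb.)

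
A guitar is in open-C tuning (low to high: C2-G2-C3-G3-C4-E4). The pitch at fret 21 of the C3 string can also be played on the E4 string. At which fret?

5

C3 at fret 21 is C3 + 21 semitones = A4.
The open E4 string is 16 semitones above the open C3, so the same pitch on the E4 string lies at fret 21 − 16 = 5.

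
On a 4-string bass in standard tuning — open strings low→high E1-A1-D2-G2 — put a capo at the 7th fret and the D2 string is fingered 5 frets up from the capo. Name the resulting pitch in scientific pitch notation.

The capo raises the open D2 by 7 semitones to A2; fretting 5 more gives D2 + 7 + 5 = D2 + 12 semitones = D3.

D3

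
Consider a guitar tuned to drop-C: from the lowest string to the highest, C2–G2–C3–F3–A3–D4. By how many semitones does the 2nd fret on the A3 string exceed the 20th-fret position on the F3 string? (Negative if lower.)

-14 semitones

A3 at fret 2 → B3 (MIDI 59); F3 at fret 20 → C#5 (MIDI 73).
59 − 73 = -14, so the two pitches are 14 semitones apart.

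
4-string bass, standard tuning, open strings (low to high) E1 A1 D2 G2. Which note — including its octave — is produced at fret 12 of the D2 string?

Each fret is one semitone, so D2 + 12 = D3.

D3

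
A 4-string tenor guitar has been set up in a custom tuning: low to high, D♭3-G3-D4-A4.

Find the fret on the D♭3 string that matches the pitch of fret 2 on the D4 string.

Fret 2 on D4 is MIDI 62 + 2 = 64 (E4). On the D♭3 string (open MIDI 49), that pitch is 64 − 49 = fret 15.

15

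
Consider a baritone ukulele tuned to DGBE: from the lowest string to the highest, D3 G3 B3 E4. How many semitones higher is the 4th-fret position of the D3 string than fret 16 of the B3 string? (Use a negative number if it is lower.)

D3 at fret 4 → F#3 (MIDI 54); B3 at fret 16 → D#5 (MIDI 75).
54 − 75 = -21, so the two pitches are 21 semitones apart.

-21 semitones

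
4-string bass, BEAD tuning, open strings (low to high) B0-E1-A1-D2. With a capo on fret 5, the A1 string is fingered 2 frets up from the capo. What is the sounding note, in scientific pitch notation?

The capo raises the open A1 by 5 semitones to D2; fretting 2 more gives A1 + 5 + 2 = A1 + 7 semitones = E2.

E2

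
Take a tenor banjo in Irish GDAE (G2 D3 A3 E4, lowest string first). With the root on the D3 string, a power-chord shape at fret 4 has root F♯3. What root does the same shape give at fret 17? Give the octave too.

G4

Moving from fret 4 to fret 17 shifts the root by 13 semitones.
F♯3 up 13 semitones is G4.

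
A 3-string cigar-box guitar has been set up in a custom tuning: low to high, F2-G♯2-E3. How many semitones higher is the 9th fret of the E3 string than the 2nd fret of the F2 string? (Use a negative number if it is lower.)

E3 at fret 9 → C♯4 (MIDI 61); F2 at fret 2 → G2 (MIDI 43).
61 − 43 = 18, so the two pitches are 18 semitones apart.

18 semitones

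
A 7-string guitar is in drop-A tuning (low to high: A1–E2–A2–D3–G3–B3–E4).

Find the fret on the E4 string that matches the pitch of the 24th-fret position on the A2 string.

A2 at fret 24 is A2 + 24 semitones = A4.
The open E4 string is 19 semitones above the open A2, so the same pitch on the E4 string lies at fret 24 − 19 = 5.

5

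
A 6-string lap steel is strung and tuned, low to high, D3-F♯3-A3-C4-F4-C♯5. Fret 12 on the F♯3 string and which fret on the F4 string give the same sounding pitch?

1

F♯3 at fret 12 is F♯3 + 12 semitones = F♯4.
The open F4 string is 11 semitones above the open F♯3, so the same pitch on the F4 string lies at fret 12 − 11 = 1.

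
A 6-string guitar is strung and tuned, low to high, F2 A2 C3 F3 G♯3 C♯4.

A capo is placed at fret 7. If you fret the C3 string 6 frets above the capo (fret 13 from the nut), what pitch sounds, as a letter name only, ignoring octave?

C♯

The capo raises the open C3 by 7 semitones to G3; fretting 6 more gives C3 + 7 + 6 = C3 + 13 semitones, landing on C♯.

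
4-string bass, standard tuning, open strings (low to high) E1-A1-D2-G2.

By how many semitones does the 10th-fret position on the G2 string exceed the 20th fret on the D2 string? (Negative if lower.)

-5 semitones

G2 at fret 10 → F3 (MIDI 53); D2 at fret 20 → A♯3 (MIDI 58).
53 − 58 = -5, so the two pitches are 5 semitones apart.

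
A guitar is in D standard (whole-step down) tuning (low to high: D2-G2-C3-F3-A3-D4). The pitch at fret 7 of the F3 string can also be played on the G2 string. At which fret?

17

F3 at fret 7 is F3 + 7 semitones = C4.
The open G2 string is 10 semitones below the open F3, so the same pitch on the G2 string lies at fret 7 + 10 = 17.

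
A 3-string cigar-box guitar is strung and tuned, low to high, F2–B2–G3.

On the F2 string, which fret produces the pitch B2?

B2 is 6 semitones above the open F2 (F–Gb–G–Ab–A–Bb–B), so it sits at fret 6.

6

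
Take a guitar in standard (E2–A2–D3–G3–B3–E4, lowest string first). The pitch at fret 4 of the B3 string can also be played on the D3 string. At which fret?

B3 at fret 4 is B3 + 4 semitones = D♯4.
The open D3 string is 9 semitones below the open B3, so the same pitch on the D3 string lies at fret 4 + 9 = 13.

13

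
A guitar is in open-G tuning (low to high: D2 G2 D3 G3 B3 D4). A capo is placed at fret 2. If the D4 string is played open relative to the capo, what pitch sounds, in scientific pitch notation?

The capo raises the open D4 by 2 semitones to E4; fretting 0 more gives D4 + 2 + 0 = D4 + 2 semitones = E4.

E4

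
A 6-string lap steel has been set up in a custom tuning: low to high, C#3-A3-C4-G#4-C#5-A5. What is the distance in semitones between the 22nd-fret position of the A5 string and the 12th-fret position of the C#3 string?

A5 at fret 22 → G7 (MIDI 103); C#3 at fret 12 → C#4 (MIDI 61).
103 − 61 = 42, so the two pitches are 42 semitones apart, with G7 the higher.

42 semitones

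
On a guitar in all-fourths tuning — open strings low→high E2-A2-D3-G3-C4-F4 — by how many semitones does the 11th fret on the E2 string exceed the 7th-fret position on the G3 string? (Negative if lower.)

-11 semitones

E2 at fret 11 → D#3 (MIDI 51); G3 at fret 7 → D4 (MIDI 62).
51 − 62 = -11, so the two pitches are 11 semitones apart.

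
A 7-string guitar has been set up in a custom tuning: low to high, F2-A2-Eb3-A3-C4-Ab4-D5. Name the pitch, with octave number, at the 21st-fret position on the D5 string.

D5 is MIDI 74. Adding 21 gives 95, which is B6.

B6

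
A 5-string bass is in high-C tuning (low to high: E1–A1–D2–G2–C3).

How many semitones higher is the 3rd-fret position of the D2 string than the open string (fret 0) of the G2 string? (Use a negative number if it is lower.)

-2 semitones

D2 at fret 3 → F2 (MIDI 41); G2 at fret 0 → G2 (MIDI 43).
41 − 43 = -2, so the two pitches are 2 semitones apart.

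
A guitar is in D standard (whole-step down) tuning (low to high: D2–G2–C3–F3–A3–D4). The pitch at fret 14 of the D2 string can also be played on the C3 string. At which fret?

D2 at fret 14 is D2 + 14 semitones = E3.
The open C3 string is 10 semitones above the open D2, so the same pitch on the C3 string lies at fret 14 − 10 = 4.

4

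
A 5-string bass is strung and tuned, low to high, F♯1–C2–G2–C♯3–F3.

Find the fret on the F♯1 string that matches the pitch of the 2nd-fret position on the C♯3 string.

21

Fret 2 on C♯3 is MIDI 49 + 2 = 51 (D♯3). On the F♯1 string (open MIDI 30), that pitch is 51 − 30 = fret 21.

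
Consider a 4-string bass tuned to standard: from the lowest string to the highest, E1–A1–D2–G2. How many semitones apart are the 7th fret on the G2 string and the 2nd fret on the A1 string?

G2 at fret 7 → D3 (MIDI 50); A1 at fret 2 → B1 (MIDI 35).
50 − 35 = 15, so the two pitches are 15 semitones apart, with D3 the higher.

15 semitones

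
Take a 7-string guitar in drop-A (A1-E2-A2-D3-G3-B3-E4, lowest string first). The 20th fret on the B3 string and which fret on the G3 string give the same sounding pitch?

Fret 20 on B3 is MIDI 59 + 20 = 79 (G5). On the G3 string (open MIDI 55), that pitch is 79 − 55 = fret 24.

24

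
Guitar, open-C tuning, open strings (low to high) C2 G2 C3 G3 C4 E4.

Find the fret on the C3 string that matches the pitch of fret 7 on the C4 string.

C4 at fret 7 is C4 + 7 semitones = G4.
The open C3 string is 12 semitones below the open C4, so the same pitch on the C3 string lies at fret 7 + 12 = 19.

19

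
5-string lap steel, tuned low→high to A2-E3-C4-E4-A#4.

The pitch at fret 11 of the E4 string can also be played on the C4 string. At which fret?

E4 at fret 11 is E4 + 11 semitones = D#5.
The open C4 string is 4 semitones below the open E4, so the same pitch on the C4 string lies at fret 11 + 4 = 15.

15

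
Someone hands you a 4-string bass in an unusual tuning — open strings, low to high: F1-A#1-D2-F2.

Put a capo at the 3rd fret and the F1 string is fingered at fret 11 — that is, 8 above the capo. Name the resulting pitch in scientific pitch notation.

E2

The capo raises the open F1 by 3 semitones to G#1; fretting 8 more gives F1 + 3 + 8 = F1 + 11 semitones = E2.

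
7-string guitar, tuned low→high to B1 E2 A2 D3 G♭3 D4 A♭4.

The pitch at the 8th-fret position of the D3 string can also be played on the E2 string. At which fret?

18

Fret 8 on D3 is MIDI 50 + 8 = 58 (B♭3). On the E2 string (open MIDI 40), that pitch is 58 − 40 = fret 18.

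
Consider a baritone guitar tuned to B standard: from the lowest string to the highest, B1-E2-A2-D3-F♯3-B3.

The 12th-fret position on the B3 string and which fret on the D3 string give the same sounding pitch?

B3 at fret 12 is B3 + 12 semitones = B4.
The open D3 string is 9 semitones below the open B3, so the same pitch on the D3 string lies at fret 12 + 9 = 21.

21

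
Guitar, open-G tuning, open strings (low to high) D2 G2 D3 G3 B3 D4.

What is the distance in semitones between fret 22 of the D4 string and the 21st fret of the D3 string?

13 semitones

D4 at fret 22 → C6 (MIDI 84); D3 at fret 21 → B4 (MIDI 71).
84 − 71 = 13, so the two pitches are 13 semitones apart, with C6 the higher.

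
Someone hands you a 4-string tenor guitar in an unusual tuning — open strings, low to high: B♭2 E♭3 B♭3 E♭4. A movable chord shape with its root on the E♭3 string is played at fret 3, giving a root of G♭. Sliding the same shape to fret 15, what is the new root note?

Moving from fret 3 to fret 15 shifts the root by 12 semitones.
G♭ up 12 semitones is G♭.

G♭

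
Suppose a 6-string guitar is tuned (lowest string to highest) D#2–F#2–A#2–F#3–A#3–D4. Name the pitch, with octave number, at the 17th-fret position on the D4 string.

G5

The open D4 string plus 17 semitones: D–D#–E–F–…–F–F#–G.
The walk passes from B into C once, so the octave number goes from 4 to 5.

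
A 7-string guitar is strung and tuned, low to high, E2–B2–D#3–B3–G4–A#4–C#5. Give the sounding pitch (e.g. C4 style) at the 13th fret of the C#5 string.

Each fret is one semitone, so C#5 + 13 = D6.

D6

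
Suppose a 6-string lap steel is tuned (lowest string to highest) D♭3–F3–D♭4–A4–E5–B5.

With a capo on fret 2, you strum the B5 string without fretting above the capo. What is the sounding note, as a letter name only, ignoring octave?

D♭

The capo raises the open B5 by 2 semitones to D♭6; fretting 0 more gives B5 + 2 + 0 = B5 + 2 semitones, landing on D♭.
(Also written C♯.)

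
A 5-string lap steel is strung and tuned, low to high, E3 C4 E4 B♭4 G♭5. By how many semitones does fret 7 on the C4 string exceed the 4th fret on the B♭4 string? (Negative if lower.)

C4 at fret 7 → G4 (MIDI 67); B♭4 at fret 4 → D5 (MIDI 74).
67 − 74 = -7, so the two pitches are 7 semitones apart.

-7 semitones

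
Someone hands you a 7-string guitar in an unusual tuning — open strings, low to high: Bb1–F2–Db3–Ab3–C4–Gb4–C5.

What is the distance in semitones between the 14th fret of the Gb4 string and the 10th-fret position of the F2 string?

29 semitones

Gb4 at fret 14 → Ab5 (MIDI 80); F2 at fret 10 → Eb3 (MIDI 51).
80 − 51 = 29, so the two pitches are 29 semitones apart, with Ab5 the higher.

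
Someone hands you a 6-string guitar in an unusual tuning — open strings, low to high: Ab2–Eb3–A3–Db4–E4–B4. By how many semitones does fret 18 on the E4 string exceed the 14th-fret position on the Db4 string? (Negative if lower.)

7 semitones

E4 at fret 18 → Bb5 (MIDI 82); Db4 at fret 14 → Eb5 (MIDI 75).
82 − 75 = 7, so the two pitches are 7 semitones apart.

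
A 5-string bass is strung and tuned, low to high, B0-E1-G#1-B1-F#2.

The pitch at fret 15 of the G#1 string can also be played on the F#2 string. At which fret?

5

G#1 at fret 15 is G#1 + 15 semitones = B2.
The open F#2 string is 10 semitones above the open G#1, so the same pitch on the F#2 string lies at fret 15 − 10 = 5.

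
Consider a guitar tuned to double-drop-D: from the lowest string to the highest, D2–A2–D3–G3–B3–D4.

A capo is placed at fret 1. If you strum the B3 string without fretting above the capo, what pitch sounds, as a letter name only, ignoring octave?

The capo raises the open B3 by 1 semitone to C4; fretting 0 more gives B3 + 1 + 0 = B3 + 1 semitone, landing on C.

C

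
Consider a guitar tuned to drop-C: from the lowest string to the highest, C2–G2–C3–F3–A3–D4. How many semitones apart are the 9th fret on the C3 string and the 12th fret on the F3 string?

C3 at fret 9 → A3 (MIDI 57); F3 at fret 12 → F4 (MIDI 65).
57 − 65 = -8, so the two pitches are 8 semitones apart, with F4 the higher.

8 semitones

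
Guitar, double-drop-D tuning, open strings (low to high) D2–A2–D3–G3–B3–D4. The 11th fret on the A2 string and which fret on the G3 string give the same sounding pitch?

1

Fret 11 on A2 is MIDI 45 + 11 = 56 (G#3). On the G3 string (open MIDI 55), that pitch is 56 − 55 = fret 1.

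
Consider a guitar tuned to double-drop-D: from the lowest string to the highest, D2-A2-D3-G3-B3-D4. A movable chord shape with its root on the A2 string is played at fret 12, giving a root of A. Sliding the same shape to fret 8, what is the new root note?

Moving from fret 12 to fret 8 shifts the root by -4 semitones.
A down 4 semitones is F.

F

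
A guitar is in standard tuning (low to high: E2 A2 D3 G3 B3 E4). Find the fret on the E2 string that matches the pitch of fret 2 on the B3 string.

21

Fret 2 on B3 is MIDI 59 + 2 = 61 (C#4). On the E2 string (open MIDI 40), that pitch is 61 − 40 = fret 21.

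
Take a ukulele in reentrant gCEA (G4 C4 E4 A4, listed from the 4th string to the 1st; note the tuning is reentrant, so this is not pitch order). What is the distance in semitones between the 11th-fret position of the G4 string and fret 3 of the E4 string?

11 semitones

G4 at fret 11 → F#5 (MIDI 78); E4 at fret 3 → G4 (MIDI 67).
78 − 67 = 11, so the two pitches are 11 semitones apart, with F#5 the higher.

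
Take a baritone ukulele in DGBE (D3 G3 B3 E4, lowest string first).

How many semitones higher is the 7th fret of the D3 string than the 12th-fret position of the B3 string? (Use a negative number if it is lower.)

D3 at fret 7 → A3 (MIDI 57); B3 at fret 12 → B4 (MIDI 71).
57 − 71 = -14, so the two pitches are 14 semitones apart.

-14 semitones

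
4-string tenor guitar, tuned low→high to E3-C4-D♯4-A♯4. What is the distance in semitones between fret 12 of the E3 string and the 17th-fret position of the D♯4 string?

16 semitones

E3 at fret 12 → E4 (MIDI 64); D♯4 at fret 17 → G♯5 (MIDI 80).
64 − 80 = -16, so the two pitches are 16 semitones apart, with G♯5 the higher.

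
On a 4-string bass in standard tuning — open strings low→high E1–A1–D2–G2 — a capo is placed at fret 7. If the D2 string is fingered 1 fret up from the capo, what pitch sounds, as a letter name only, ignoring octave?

The capo raises the open D2 by 7 semitones to A2; fretting 1 more gives D2 + 7 + 1 = D2 + 8 semitones, landing on A♯.
(Also written B♭.)

A♯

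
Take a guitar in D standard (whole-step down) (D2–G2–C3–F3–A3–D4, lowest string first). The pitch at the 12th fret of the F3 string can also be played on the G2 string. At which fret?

Fret 12 on F3 is MIDI 53 + 12 = 65 (F4). On the G2 string (open MIDI 43), that pitch is 65 − 43 = fret 22.

22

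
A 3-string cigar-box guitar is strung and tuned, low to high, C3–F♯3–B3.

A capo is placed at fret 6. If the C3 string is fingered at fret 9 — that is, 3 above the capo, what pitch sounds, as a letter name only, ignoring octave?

A

The capo raises the open C3 by 6 semitones to F♯3; fretting 3 more gives C3 + 6 + 3 = C3 + 9 semitones, landing on A.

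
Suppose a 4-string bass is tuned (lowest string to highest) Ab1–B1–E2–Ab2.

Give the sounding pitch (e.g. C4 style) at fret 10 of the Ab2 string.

The open Ab2 string plus 10 semitones: Ab–A–Bb–B–…–E–F–Gb.
The walk passes from B into C once, so the octave number goes from 2 to 3.
(Equivalently spelled F#3.)

Gb3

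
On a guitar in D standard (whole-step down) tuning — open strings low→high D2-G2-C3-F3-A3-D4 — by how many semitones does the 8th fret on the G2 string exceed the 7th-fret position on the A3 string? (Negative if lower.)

-13 semitones

G2 at fret 8 → D#3 (MIDI 51); A3 at fret 7 → E4 (MIDI 64).
51 − 64 = -13, so the two pitches are 13 semitones apart.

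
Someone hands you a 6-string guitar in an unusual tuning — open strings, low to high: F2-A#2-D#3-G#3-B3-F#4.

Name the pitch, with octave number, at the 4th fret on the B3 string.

B3 is MIDI 59. Adding 4 gives 63, which is D#4.

D#4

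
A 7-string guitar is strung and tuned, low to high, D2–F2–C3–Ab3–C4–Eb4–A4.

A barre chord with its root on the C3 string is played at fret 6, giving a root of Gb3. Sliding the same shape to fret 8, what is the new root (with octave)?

Ab3

Moving from fret 6 to fret 8 shifts the root by 2 semitones.
Gb3 up 2 semitones is Ab3.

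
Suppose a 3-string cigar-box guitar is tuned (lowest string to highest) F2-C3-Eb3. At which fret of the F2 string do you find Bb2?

5

Bb2 is 5 semitones above the open F2 (F–Gb–G–Ab–A–Bb), so it sits at fret 5.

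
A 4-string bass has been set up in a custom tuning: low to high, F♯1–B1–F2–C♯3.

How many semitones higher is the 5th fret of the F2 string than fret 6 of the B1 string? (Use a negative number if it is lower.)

F2 at fret 5 → A♯2 (MIDI 46); B1 at fret 6 → F2 (MIDI 41).
46 − 41 = 5, so the two pitches are 5 semitones apart.

5 semitones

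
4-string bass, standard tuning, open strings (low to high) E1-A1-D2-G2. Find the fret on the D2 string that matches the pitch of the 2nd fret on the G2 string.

Fret 2 on G2 is MIDI 43 + 2 = 45 (A2). On the D2 string (open MIDI 38), that pitch is 45 − 38 = fret 7.

7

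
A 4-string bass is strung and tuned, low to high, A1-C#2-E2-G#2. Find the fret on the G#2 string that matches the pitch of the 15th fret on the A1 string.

4

A1 at fret 15 is A1 + 15 semitones = C3.
The open G#2 string is 11 semitones above the open A1, so the same pitch on the G#2 string lies at fret 15 − 11 = 4.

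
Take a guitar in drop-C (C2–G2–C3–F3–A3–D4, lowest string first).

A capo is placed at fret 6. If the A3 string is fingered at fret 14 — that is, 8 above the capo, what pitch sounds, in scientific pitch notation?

The capo raises the open A3 by 6 semitones to D#4; fretting 8 more gives A3 + 6 + 8 = A3 + 14 semitones = B4.

B4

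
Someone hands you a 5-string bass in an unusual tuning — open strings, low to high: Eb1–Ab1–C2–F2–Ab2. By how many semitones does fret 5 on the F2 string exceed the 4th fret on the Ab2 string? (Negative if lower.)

-2 semitones

F2 at fret 5 → Bb2 (MIDI 46); Ab2 at fret 4 → C3 (MIDI 48).
46 − 48 = -2, so the two pitches are 2 semitones apart.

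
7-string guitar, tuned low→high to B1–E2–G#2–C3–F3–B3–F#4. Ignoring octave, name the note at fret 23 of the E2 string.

E2 is MIDI 40. Adding 23 gives 63; 63 mod 12 = 3, i.e. D#.

D#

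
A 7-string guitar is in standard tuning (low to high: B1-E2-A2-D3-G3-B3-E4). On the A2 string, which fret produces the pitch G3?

G3 is 10 semitones above the open A2 (A–A#–B–C–…–F–F#–G), so it sits at fret 10.

10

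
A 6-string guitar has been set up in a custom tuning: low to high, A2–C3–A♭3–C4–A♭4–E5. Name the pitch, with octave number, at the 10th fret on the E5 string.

D6

The open E5 string plus 10 semitones: E–F–Gb–G–…–C–Db–D.
The walk passes from B into C once, so the octave number goes from 5 to 6.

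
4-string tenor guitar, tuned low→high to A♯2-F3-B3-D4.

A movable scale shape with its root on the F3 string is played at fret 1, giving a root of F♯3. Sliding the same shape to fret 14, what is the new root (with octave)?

Moving from fret 1 to fret 14 shifts the root by 13 semitones.
F♯3 up 13 semitones is G4.

G4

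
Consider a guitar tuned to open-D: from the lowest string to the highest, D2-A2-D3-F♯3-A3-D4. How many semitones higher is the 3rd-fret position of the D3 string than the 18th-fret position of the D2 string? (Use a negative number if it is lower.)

D3 at fret 3 → F3 (MIDI 53); D2 at fret 18 → G♯3 (MIDI 56).
53 − 56 = -3, so the two pitches are 3 semitones apart.

-3 semitones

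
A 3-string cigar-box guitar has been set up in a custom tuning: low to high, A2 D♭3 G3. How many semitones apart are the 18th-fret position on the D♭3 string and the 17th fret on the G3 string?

D♭3 at fret 18 → G4 (MIDI 67); G3 at fret 17 → C5 (MIDI 72).
67 − 72 = -5, so the two pitches are 5 semitones apart, with C5 the higher.

5 semitones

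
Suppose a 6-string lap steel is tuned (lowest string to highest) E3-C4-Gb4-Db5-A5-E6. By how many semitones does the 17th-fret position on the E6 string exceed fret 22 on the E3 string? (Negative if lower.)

E6 at fret 17 → A7 (MIDI 105); E3 at fret 22 → D5 (MIDI 74).
105 − 74 = 31, so the two pitches are 31 semitones apart.

31 semitones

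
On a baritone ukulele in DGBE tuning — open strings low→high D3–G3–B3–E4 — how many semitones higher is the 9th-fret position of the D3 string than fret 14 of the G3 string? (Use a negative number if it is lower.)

D3 at fret 9 → B3 (MIDI 59); G3 at fret 14 → A4 (MIDI 69).
59 − 69 = -10, so the two pitches are 10 semitones apart.

-10 semitones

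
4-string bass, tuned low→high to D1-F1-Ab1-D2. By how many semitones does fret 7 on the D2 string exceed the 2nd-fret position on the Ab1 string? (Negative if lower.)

D2 at fret 7 → A2 (MIDI 45); Ab1 at fret 2 → Bb1 (MIDI 34).
45 − 34 = 11, so the two pitches are 11 semitones apart.

11 semitones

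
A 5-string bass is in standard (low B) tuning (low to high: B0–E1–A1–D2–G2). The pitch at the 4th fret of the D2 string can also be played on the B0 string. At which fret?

19

Fret 4 on D2 is MIDI 38 + 4 = 42 (F♯2). On the B0 string (open MIDI 23), that pitch is 42 − 23 = fret 19.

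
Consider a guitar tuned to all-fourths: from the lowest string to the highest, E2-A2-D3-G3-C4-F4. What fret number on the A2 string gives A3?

A3 is 12 semitones above the open A2 (A–A#–B–C–…–G–G#–A), so it sits at fret 12.

12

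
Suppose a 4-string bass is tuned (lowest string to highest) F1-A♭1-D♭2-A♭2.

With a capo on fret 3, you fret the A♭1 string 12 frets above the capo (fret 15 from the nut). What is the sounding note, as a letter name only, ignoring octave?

B

The capo raises the open A♭1 by 3 semitones to B1; fretting 12 more gives A♭1 + 3 + 12 = A♭1 + 15 semitones, landing on B.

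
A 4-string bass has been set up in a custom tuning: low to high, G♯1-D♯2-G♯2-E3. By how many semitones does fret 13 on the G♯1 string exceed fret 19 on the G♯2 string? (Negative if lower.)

-18 semitones

G♯1 at fret 13 → A2 (MIDI 45); G♯2 at fret 19 → D♯4 (MIDI 63).
45 − 63 = -18, so the two pitches are 18 semitones apart.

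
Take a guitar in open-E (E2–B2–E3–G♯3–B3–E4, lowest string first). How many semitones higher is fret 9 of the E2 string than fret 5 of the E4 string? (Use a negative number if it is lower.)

E2 at fret 9 → C♯3 (MIDI 49); E4 at fret 5 → A4 (MIDI 69).
49 − 69 = -20, so the two pitches are 20 semitones apart.

-20 semitones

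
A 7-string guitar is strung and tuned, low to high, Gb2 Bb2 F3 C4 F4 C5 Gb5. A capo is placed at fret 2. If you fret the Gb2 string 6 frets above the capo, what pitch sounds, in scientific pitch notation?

D3

The capo raises the open Gb2 by 2 semitones to Ab2; fretting 6 more gives Gb2 + 2 + 6 = Gb2 + 8 semitones = D3.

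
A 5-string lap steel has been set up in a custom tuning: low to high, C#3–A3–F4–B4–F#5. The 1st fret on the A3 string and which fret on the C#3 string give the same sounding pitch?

Fret 1 on A3 is MIDI 57 + 1 = 58 (A#3). On the C#3 string (open MIDI 49), that pitch is 58 − 49 = fret 9.

9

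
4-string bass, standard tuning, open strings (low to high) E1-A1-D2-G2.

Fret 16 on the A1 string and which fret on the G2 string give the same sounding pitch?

6

Fret 16 on A1 is MIDI 33 + 16 = 49 (C#3). On the G2 string (open MIDI 43), that pitch is 49 − 43 = fret 6.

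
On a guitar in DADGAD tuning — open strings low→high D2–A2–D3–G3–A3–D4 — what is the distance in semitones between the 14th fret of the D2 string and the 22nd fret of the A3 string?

27 semitones

D2 at fret 14 → E3 (MIDI 52); A3 at fret 22 → G5 (MIDI 79).
52 − 79 = -27, so the two pitches are 27 semitones apart, with G5 the higher.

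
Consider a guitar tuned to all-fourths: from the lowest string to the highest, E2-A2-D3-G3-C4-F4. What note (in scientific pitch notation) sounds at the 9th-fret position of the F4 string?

D5

The open F4 string plus 9 semitones: F–F#–G–G#–A–A#–B–C–C#–D.
The walk passes from B into C once, so the octave number goes from 4 to 5.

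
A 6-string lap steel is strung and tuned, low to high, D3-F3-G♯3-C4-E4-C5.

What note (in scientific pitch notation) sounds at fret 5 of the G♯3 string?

Each fret is one semitone, so G♯3 + 5 = C♯4.
(Equivalently spelled D♭4.)

C♯4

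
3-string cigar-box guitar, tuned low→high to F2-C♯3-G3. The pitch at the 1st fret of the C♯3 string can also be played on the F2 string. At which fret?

Fret 1 on C♯3 is MIDI 49 + 1 = 50 (D3). On the F2 string (open MIDI 41), that pitch is 50 − 41 = fret 9.

9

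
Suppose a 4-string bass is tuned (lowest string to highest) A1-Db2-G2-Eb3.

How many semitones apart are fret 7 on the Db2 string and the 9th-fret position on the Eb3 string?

16 semitones

Db2 at fret 7 → Ab2 (MIDI 44); Eb3 at fret 9 → C4 (MIDI 60).
44 − 60 = -16, so the two pitches are 16 semitones apart, with C4 the higher.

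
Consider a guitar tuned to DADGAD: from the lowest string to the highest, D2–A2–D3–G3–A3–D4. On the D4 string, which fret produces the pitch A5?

19

A5 is 19 semitones above the open D4 (D–D#–E–F–…–G–G#–A), so it sits at fret 19.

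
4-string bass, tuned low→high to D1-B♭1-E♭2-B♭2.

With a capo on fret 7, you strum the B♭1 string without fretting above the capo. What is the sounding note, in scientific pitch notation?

The capo raises the open B♭1 by 7 semitones to F2; fretting 0 more gives B♭1 + 7 + 0 = B♭1 + 7 semitones = F2.

F2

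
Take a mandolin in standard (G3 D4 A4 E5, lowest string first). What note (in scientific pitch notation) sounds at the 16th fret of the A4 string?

The open A4 string plus 16 semitones: A–A#–B–C–…–B–C–C#.
The walk passes from B into C 2 times, so the octave number goes from 4 to 6.
(Equivalently spelled D♭6.)

C♯6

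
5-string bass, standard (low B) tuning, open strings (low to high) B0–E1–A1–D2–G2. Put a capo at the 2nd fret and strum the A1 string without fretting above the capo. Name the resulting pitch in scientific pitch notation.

B1

The capo raises the open A1 by 2 semitones to B1; fretting 0 more gives A1 + 2 + 0 = A1 + 2 semitones = B1.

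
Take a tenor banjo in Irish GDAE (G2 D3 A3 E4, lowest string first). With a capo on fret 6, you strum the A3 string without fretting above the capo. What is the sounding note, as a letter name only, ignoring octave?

The capo raises the open A3 by 6 semitones to D#4; fretting 0 more gives A3 + 6 + 0 = A3 + 6 semitones, landing on D#.

D#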